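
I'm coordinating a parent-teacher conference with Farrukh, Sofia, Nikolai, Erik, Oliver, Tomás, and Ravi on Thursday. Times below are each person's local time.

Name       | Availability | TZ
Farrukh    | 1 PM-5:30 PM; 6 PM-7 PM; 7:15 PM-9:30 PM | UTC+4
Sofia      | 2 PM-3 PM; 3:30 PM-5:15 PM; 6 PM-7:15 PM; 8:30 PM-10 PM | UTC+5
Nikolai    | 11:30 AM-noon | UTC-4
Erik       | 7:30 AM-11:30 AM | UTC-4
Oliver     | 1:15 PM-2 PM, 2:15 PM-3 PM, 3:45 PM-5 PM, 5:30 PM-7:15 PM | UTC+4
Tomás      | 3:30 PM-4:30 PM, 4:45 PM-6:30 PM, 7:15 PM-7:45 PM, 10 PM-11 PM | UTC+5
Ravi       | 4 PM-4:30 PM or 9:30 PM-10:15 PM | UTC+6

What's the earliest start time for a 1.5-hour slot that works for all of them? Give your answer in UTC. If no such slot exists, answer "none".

none

Farrukh in UTC: 09:00-13:30, 14:00-15:00, 15:15-17:30 (subtract 4h to convert from UTC+4).
Sofia in UTC: 09:00-10:00, 10:30-12:15, 13:00-14:15, 15:30-17:00 (subtract 5h to convert from UTC+5).
Nikolai in UTC: 15:30-16:00 (add 4h to convert from UTC-4).
Erik in UTC: 11:30-15:30 (add 4h to convert from UTC-4).
Oliver in UTC: 09:15-10:00, 10:15-11:00, 11:45-13:00, 13:30-15:15 (subtract 4h to convert from UTC+4).
Tomás in UTC: 10:30-11:30, 11:45-13:30, 14:15-14:45, 17:00-18:00 (subtract 5h to convert from UTC+5).
Ravi in UTC: 10:00-10:30, 15:30-16:15 (subtract 6h to convert from UTC+6).
Farrukh ∩ Sofia: 09:00-10:00, 10:30-12:15, 13:00-13:30, 14:00-14:15, 15:30-17:00.
Farrukh ∩ Sofia ∩ Nikolai: 15:30-16:00.
Farrukh ∩ Sofia ∩ Nikolai ∩ Erik: ∅.
Farrukh ∩ Sofia ∩ Nikolai ∩ Erik ∩ Oliver: ∅.
Farrukh ∩ Sofia ∩ Nikolai ∩ Erik ∩ Oliver ∩ Tomás: ∅.
Farrukh ∩ Sofia ∩ Nikolai ∩ Erik ∩ Oliver ∩ Tomás ∩ Ravi: ∅.
There is no time when everyone is free.
No common window is at least 90 minutes long.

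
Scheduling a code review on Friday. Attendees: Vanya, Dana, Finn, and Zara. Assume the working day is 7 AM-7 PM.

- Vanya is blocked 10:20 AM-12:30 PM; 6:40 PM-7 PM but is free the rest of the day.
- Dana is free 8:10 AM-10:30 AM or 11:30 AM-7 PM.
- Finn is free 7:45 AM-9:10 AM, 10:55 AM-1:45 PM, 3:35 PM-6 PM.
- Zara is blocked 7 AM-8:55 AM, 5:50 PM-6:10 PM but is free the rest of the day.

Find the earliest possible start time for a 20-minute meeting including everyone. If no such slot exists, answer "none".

12:30

Vanya free: 07:00-10:20, 12:30-18:40 (invert busy blocks within the working day).
Dana free: 08:10-10:30, 11:30-19:00.
Finn free: 07:45-09:10, 10:55-13:45, 15:35-18:00.
Zara free: 08:55-17:50, 18:10-19:00 (invert busy blocks within the working day).
Vanya ∩ Dana: 08:10-10:20, 12:30-18:40.
Vanya ∩ Dana ∩ Finn: 08:10-09:10, 12:30-13:45, 15:35-18:00.
Vanya ∩ Dana ∩ Finn ∩ Zara: 08:55-09:10, 12:30-13:45, 15:35-17:50.
So the common availability across everyone is 08:55-09:10, 12:30-13:45, 15:35-17:50.
The first common window of at least 20 minutes is 12:30-13:45, so the earliest start is 12:30.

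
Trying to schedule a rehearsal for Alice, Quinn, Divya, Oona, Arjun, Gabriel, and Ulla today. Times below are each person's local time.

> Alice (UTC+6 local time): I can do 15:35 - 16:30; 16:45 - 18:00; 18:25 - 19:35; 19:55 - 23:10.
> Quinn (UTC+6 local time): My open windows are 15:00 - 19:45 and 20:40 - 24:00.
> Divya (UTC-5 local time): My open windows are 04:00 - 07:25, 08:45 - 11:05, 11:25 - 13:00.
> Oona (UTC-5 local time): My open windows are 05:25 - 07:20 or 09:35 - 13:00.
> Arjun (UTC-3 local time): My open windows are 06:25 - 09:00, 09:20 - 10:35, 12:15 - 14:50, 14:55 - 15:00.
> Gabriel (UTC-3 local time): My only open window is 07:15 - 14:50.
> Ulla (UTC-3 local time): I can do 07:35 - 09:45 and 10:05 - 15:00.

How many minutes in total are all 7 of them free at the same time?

Alice in UTC: 09:35-10:30, 10:45-12:00, 12:25-13:35, 13:55-17:10 (subtract 6h to convert from UTC+6).
Quinn in UTC: 09:00-13:45, 14:40-18:00 (subtract 6h to convert from UTC+6).
Divya in UTC: 09:00-12:25, 13:45-16:05, 16:25-18:00 (add 5h to convert from UTC-5).
Oona in UTC: 10:25-12:20, 14:35-18:00 (add 5h to convert from UTC-5).
Arjun in UTC: 09:25-12:00, 12:20-13:35, 15:15-17:50, 17:55-18:00 (add 3h to convert from UTC-3).
Gabriel in UTC: 10:15-17:50 (add 3h to convert from UTC-3).
Ulla in UTC: 10:35-12:45, 13:05-18:00 (add 3h to convert from UTC-3).
Alice ∩ Quinn: 09:35-10:30, 10:45-12:00, 12:25-13:35, 14:40-17:10.
Alice ∩ Quinn ∩ Divya: 09:35-10:30, 10:45-12:00, 14:40-16:05, 16:25-17:10.
Alice ∩ Quinn ∩ Divya ∩ Oona: 10:25-10:30, 10:45-12:00, 14:40-16:05, 16:25-17:10.
Alice ∩ Quinn ∩ Divya ∩ Oona ∩ Arjun: 10:25-10:30, 10:45-12:00, 15:15-16:05, 16:25-17:10.
Alice ∩ Quinn ∩ Divya ∩ Oona ∩ Arjun ∩ Gabriel: 10:25-10:30, 10:45-12:00, 15:15-16:05, 16:25-17:10.
Alice ∩ Quinn ∩ Divya ∩ Oona ∩ Arjun ∩ Gabriel ∩ Ulla: 10:45-12:00, 15:15-16:05, 16:25-17:10.
So the common availability across everyone is 10:45-12:00, 15:15-16:05, 16:25-17:10.
Summing the common windows: 75 + 50 + 45 = 170 minutes.

170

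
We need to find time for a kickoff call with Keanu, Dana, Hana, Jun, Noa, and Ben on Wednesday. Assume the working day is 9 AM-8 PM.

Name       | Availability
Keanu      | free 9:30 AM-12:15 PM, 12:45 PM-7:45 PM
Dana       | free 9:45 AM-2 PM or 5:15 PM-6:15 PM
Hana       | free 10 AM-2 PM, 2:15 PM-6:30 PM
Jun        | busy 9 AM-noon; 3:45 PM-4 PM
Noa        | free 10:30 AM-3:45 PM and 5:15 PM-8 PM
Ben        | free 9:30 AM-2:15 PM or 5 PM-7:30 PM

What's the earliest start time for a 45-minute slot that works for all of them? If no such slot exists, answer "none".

12:45

Keanu free: 09:30-12:15, 12:45-19:45.
Dana free: 09:45-14:00, 17:15-18:15.
Hana free: 10:00-14:00, 14:15-18:30.
Jun free: 12:00-15:45, 16:00-20:00 (invert busy blocks within the working day).
Noa free: 10:30-15:45, 17:15-20:00.
Ben free: 09:30-14:15, 17:00-19:30.
Keanu ∩ Dana: 09:45-12:15, 12:45-14:00, 17:15-18:15.
Keanu ∩ Dana ∩ Hana: 10:00-12:15, 12:45-14:00, 17:15-18:15.
Keanu ∩ Dana ∩ Hana ∩ Jun: 12:00-12:15, 12:45-14:00, 17:15-18:15.
Keanu ∩ Dana ∩ Hana ∩ Jun ∩ Noa: 12:00-12:15, 12:45-14:00, 17:15-18:15.
Keanu ∩ Dana ∩ Hana ∩ Jun ∩ Noa ∩ Ben: 12:00-12:15, 12:45-14:00, 17:15-18:15.
The first common window of at least 45 minutes is 12:45-14:00, so the earliest start is 12:45.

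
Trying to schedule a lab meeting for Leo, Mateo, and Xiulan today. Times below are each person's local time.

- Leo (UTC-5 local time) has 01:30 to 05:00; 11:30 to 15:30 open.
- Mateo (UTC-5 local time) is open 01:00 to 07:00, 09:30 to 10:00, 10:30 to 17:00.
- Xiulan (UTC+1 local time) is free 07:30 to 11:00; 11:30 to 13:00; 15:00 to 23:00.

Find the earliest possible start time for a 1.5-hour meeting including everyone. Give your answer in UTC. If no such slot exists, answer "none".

Leo in UTC: 06:30-10:00, 16:30-20:30 (add 5h to convert from UTC-5).
Mateo in UTC: 06:00-12:00, 14:30-15:00, 15:30-22:00 (add 5h to convert from UTC-5).
Xiulan in UTC: 06:30-10:00, 10:30-12:00, 14:00-22:00 (subtract 1h to convert from UTC+1).
Leo ∩ Mateo: 06:30-10:00, 16:30-20:30.
Leo ∩ Mateo ∩ Xiulan: 06:30-10:00, 16:30-20:30.
So the common availability across everyone is 06:30-10:00, 16:30-20:30.
The first common window of at least 90 minutes is 06:30-10:00, so the earliest start is 06:30.

06:30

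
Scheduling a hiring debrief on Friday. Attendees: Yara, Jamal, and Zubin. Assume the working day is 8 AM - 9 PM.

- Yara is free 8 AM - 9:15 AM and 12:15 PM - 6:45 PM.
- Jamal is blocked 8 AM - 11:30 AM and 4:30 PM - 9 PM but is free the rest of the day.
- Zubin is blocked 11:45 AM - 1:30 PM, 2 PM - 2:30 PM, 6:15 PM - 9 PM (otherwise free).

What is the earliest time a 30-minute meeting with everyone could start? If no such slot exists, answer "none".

Yara free: 08:00-09:15, 12:15-18:45.
Jamal free: 11:30-16:30 (invert busy blocks within the working day).
Zubin free: 08:00-11:45, 13:30-14:00, 14:30-18:15 (invert busy blocks within the working day).
Yara ∩ Jamal: 12:15-16:30.
Yara ∩ Jamal ∩ Zubin: 13:30-14:00, 14:30-16:30.
So the common availability across everyone is 13:30-14:00, 14:30-16:30.
The first common window of at least 30 minutes is 13:30-14:00, so the earliest start is 13:30.

13:30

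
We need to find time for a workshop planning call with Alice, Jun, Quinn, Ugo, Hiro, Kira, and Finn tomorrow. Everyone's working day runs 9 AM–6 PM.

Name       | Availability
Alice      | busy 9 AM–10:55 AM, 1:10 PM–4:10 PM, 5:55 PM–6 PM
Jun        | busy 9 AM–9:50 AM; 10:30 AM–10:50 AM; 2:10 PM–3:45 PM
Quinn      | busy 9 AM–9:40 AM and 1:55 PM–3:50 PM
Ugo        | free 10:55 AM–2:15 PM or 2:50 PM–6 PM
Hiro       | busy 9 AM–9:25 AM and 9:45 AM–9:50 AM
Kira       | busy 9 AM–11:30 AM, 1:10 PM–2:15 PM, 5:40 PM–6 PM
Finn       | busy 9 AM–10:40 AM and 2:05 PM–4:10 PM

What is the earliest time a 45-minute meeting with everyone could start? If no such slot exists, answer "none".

Alice free: 10:55-13:10, 16:10-17:55 (invert busy blocks within the working day).
Jun free: 09:50-10:30, 10:50-14:10, 15:45-18:00 (invert busy blocks within the working day).
Quinn free: 09:40-13:55, 15:50-18:00 (invert busy blocks within the working day).
Ugo free: 10:55-14:15, 14:50-18:00.
Hiro free: 09:25-09:45, 09:50-18:00 (invert busy blocks within the working day).
Kira free: 11:30-13:10, 14:15-17:40 (invert busy blocks within the working day).
Finn free: 10:40-14:05, 16:10-18:00 (invert busy blocks within the working day).
Alice ∩ Jun: 10:55-13:10, 16:10-17:55.
Alice ∩ Jun ∩ Quinn: 10:55-13:10, 16:10-17:55.
Alice ∩ Jun ∩ Quinn ∩ Ugo: 10:55-13:10, 16:10-17:55.
Alice ∩ Jun ∩ Quinn ∩ Ugo ∩ Hiro: 10:55-13:10, 16:10-17:55.
Alice ∩ Jun ∩ Quinn ∩ Ugo ∩ Hiro ∩ Kira: 11:30-13:10, 16:10-17:40.
Alice ∩ Jun ∩ Quinn ∩ Ugo ∩ Hiro ∩ Kira ∩ Finn: 11:30-13:10, 16:10-17:40.
So the common availability across everyone is 11:30-13:10, 16:10-17:40.
The first common window of at least 45 minutes is 11:30-13:10, so the earliest start is 11:30.

11:30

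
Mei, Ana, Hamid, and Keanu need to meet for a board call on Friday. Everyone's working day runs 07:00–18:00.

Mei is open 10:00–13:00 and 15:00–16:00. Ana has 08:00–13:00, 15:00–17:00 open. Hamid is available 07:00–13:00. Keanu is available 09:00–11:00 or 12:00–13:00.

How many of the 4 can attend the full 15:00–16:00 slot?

2

Mei and Ana can make the full 15:00-16:00 slot — that's 2.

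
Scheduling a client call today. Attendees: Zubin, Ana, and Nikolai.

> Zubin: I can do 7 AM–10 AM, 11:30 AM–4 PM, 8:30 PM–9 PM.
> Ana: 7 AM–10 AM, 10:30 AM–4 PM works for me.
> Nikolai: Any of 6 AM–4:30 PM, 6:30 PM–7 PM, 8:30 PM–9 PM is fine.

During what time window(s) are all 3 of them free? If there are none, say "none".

Zubin ∩ Ana: 07:00-10:00, 11:30-16:00.
Zubin ∩ Ana ∩ Nikolai: 07:00-10:00, 11:30-16:00.

07:00-10:00, 11:30-16:00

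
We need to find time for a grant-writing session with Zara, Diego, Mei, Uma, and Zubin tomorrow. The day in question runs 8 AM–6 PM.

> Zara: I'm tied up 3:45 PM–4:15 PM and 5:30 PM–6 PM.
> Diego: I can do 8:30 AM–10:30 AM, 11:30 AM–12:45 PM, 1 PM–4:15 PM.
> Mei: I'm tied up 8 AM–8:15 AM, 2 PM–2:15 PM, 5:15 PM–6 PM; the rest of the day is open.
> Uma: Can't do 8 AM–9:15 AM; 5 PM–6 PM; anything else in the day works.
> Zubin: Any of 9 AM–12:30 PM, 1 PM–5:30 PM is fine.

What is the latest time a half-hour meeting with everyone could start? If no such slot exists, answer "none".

15:15

Zara free: 08:00-15:45, 16:15-17:30 (invert busy blocks within the working day).
Diego free: 08:30-10:30, 11:30-12:45, 13:00-16:15.
Mei free: 08:15-14:00, 14:15-17:15 (invert busy blocks within the working day).
Uma free: 09:15-17:00 (invert busy blocks within the working day).
Zubin free: 09:00-12:30, 13:00-17:30.
Zara ∩ Diego: 08:30-10:30, 11:30-12:45, 13:00-15:45.
Zara ∩ Diego ∩ Mei: 08:30-10:30, 11:30-12:45, 13:00-14:00, 14:15-15:45.
Zara ∩ Diego ∩ Mei ∩ Uma: 09:15-10:30, 11:30-12:45, 13:00-14:00, 14:15-15:45.
Zara ∩ Diego ∩ Mei ∩ Uma ∩ Zubin: 09:15-10:30, 11:30-12:30, 13:00-14:00, 14:15-15:45.
The last common window of at least 30 minutes is 14:15-15:45; a 30-minute meeting can start as late as 15:15 and still end by 15:45.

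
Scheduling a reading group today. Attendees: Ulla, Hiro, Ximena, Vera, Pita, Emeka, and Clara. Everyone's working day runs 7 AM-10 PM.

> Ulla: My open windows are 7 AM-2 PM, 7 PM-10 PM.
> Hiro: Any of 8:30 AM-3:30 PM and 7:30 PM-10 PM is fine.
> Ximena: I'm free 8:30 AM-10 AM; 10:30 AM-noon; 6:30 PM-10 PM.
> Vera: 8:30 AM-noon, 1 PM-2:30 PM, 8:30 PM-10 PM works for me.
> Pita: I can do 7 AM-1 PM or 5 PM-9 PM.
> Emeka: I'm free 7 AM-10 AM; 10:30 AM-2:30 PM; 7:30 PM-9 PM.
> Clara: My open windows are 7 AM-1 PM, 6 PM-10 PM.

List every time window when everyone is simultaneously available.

Ulla ∩ Hiro: 08:30-14:00, 19:30-22:00.
Ulla ∩ Hiro ∩ Ximena: 08:30-10:00, 10:30-12:00, 19:30-22:00.
Ulla ∩ Hiro ∩ Ximena ∩ Vera: 08:30-10:00, 10:30-12:00, 20:30-22:00.
Ulla ∩ Hiro ∩ Ximena ∩ Vera ∩ Pita: 08:30-10:00, 10:30-12:00, 20:30-21:00.
Ulla ∩ Hiro ∩ Ximena ∩ Vera ∩ Pita ∩ Emeka: 08:30-10:00, 10:30-12:00, 20:30-21:00.
Ulla ∩ Hiro ∩ Ximena ∩ Vera ∩ Pita ∩ Emeka ∩ Clara: 08:30-10:00, 10:30-12:00, 20:30-21:00.
So the common availability across everyone is 08:30-10:00, 10:30-12:00, 20:30-21:00.

08:30-10:00, 10:30-12:00, 20:30-21:00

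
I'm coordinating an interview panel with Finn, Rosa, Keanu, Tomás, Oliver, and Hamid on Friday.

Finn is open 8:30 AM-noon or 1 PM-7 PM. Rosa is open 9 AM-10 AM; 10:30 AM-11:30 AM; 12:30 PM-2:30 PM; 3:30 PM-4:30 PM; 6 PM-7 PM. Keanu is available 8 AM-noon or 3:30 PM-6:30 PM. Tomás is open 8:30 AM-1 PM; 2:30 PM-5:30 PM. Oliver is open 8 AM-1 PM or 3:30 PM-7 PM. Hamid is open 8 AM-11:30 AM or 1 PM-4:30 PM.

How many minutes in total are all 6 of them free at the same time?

180

Finn ∩ Rosa: 09:00-10:00, 10:30-11:30, 13:00-14:30, 15:30-16:30, 18:00-19:00.
Finn ∩ Rosa ∩ Keanu: 09:00-10:00, 10:30-11:30, 15:30-16:30, 18:00-18:30.
Finn ∩ Rosa ∩ Keanu ∩ Tomás: 09:00-10:00, 10:30-11:30, 15:30-16:30.
Finn ∩ Rosa ∩ Keanu ∩ Tomás ∩ Oliver: 09:00-10:00, 10:30-11:30, 15:30-16:30.
Finn ∩ Rosa ∩ Keanu ∩ Tomás ∩ Oliver ∩ Hamid: 09:00-10:00, 10:30-11:30, 15:30-16:30.
Those are the intersection windows.
Summing the common windows: 60 + 60 + 60 = 180 minutes.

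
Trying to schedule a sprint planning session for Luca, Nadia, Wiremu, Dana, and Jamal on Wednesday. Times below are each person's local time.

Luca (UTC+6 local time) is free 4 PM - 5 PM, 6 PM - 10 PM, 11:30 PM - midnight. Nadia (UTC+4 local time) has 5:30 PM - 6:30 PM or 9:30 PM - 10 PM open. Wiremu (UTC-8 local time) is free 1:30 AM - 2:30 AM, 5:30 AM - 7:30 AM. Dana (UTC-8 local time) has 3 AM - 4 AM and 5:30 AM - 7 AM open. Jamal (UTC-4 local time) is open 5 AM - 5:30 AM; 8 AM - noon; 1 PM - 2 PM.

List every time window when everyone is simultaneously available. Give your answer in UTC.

13:30-14:30

Luca in UTC: 10:00-11:00, 12:00-16:00, 17:30-18:00 (subtract 6h to convert from UTC+6).
Nadia in UTC: 13:30-14:30, 17:30-18:00 (subtract 4h to convert from UTC+4).
Wiremu in UTC: 09:30-10:30, 13:30-15:30 (add 8h to convert from UTC-8).
Dana in UTC: 11:00-12:00, 13:30-15:00 (add 8h to convert from UTC-8).
Jamal in UTC: 09:00-09:30, 12:00-16:00, 17:00-18:00 (add 4h to convert from UTC-4).
Luca ∩ Nadia: 13:30-14:30, 17:30-18:00.
Luca ∩ Nadia ∩ Wiremu: 13:30-14:30.
Luca ∩ Nadia ∩ Wiremu ∩ Dana: 13:30-14:30.
Luca ∩ Nadia ∩ Wiremu ∩ Dana ∩ Jamal: 13:30-14:30.
So the common availability across everyone is 13:30-14:30.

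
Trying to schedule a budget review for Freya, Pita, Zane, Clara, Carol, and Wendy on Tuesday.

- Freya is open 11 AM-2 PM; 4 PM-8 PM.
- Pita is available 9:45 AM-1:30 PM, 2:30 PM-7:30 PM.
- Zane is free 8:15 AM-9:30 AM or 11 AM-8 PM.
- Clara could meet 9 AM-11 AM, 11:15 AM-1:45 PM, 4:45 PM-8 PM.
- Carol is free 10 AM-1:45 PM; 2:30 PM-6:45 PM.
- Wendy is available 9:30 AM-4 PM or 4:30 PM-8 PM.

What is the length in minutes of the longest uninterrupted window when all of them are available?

135

Freya ∩ Pita: 11:00-13:30, 16:00-19:30.
Freya ∩ Pita ∩ Zane: 11:00-13:30, 16:00-19:30.
Freya ∩ Pita ∩ Zane ∩ Clara: 11:15-13:30, 16:45-19:30.
Freya ∩ Pita ∩ Zane ∩ Clara ∩ Carol: 11:15-13:30, 16:45-18:45.
Freya ∩ Pita ∩ Zane ∩ Clara ∩ Carol ∩ Wendy: 11:15-13:30, 16:45-18:45.
The longest is 11:15-13:30 at 135 minutes.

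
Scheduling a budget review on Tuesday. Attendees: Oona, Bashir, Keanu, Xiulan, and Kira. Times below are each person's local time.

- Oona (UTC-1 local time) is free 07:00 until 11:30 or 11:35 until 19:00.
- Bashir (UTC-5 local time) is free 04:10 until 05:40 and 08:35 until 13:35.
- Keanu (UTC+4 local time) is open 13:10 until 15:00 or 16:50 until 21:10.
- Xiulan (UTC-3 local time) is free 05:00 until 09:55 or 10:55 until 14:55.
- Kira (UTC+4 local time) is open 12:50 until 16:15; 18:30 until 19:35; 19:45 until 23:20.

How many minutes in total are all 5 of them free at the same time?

240

Oona in UTC: 08:00-12:30, 12:35-20:00 (add 1h to convert from UTC-1).
Bashir in UTC: 09:10-10:40, 13:35-18:35 (add 5h to convert from UTC-5).
Keanu in UTC: 09:10-11:00, 12:50-17:10 (subtract 4h to convert from UTC+4).
Xiulan in UTC: 08:00-12:55, 13:55-17:55 (add 3h to convert from UTC-3).
Kira in UTC: 08:50-12:15, 14:30-15:35, 15:45-19:20 (subtract 4h to convert from UTC+4).
Oona ∩ Bashir: 09:10-10:40, 13:35-18:35.
Oona ∩ Bashir ∩ Keanu: 09:10-10:40, 13:35-17:10.
Oona ∩ Bashir ∩ Keanu ∩ Xiulan: 09:10-10:40, 13:55-17:10.
Oona ∩ Bashir ∩ Keanu ∩ Xiulan ∩ Kira: 09:10-10:40, 14:30-15:35, 15:45-17:10.
Summing the common windows: 90 + 65 + 85 = 240 minutes.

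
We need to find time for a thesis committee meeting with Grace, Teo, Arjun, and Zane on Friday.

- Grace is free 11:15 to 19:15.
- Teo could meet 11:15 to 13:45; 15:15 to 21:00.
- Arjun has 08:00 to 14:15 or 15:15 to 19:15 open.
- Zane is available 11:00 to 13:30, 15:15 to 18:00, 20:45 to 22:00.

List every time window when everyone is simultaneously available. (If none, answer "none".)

Grace ∩ Teo: 11:15-13:45, 15:15-19:15.
Grace ∩ Teo ∩ Arjun: 11:15-13:45, 15:15-19:15.
Grace ∩ Teo ∩ Arjun ∩ Zane: 11:15-13:30, 15:15-18:00.

11:15-13:30, 15:15-18:00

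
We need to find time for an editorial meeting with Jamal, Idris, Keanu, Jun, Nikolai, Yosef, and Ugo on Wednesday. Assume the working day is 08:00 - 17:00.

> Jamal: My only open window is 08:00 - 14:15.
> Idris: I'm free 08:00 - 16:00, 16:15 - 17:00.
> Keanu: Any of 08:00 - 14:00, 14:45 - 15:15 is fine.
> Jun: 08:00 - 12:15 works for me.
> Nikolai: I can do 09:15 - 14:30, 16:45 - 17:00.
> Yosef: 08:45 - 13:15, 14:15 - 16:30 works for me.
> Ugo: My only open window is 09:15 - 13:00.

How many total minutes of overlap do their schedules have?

Jamal ∩ Idris: 08:00-14:15.
Jamal ∩ Idris ∩ Keanu: 08:00-14:00.
Jamal ∩ Idris ∩ Keanu ∩ Jun: 08:00-12:15.
Jamal ∩ Idris ∩ Keanu ∩ Jun ∩ Nikolai: 09:15-12:15.
Jamal ∩ Idris ∩ Keanu ∩ Jun ∩ Nikolai ∩ Yosef: 09:15-12:15.
Jamal ∩ Idris ∩ Keanu ∩ Jun ∩ Nikolai ∩ Yosef ∩ Ugo: 09:15-12:15.
That's a single block of 180 minutes.

180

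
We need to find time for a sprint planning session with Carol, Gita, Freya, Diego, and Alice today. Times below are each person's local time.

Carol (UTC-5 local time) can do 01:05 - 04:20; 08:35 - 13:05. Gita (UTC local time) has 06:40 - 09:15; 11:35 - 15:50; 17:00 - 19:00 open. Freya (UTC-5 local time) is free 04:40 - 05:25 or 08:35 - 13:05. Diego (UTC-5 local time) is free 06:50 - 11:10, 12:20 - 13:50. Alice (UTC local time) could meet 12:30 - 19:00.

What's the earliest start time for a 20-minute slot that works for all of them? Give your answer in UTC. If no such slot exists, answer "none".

13:35

Carol in UTC: 06:05-09:20, 13:35-18:05 (add 5h to convert from UTC-5).
Gita in UTC: 06:40-09:15, 11:35-15:50, 17:00-19:00.
Freya in UTC: 09:40-10:25, 13:35-18:05 (add 5h to convert from UTC-5).
Diego in UTC: 11:50-16:10, 17:20-18:50 (add 5h to convert from UTC-5).
Alice in UTC: 12:30-19:00.
Carol ∩ Gita: 06:40-09:15, 13:35-15:50, 17:00-18:05.
Carol ∩ Gita ∩ Freya: 13:35-15:50, 17:00-18:05.
Carol ∩ Gita ∩ Freya ∩ Diego: 13:35-15:50, 17:20-18:05.
Carol ∩ Gita ∩ Freya ∩ Diego ∩ Alice: 13:35-15:50, 17:20-18:05.
The first common window of at least 20 minutes is 13:35-15:50, so the earliest start is 13:35.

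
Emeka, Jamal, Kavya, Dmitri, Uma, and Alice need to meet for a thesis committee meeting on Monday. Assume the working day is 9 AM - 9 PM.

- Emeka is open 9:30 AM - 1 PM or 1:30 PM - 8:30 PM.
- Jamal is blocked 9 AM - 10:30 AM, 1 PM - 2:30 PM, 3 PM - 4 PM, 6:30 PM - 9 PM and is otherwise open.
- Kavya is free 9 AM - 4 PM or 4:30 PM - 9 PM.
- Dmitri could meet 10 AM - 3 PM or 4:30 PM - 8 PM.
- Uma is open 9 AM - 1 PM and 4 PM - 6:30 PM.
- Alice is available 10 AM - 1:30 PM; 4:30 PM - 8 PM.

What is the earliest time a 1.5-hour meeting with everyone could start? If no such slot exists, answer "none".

Emeka free: 09:30-13:00, 13:30-20:30.
Jamal free: 10:30-13:00, 14:30-15:00, 16:00-18:30 (invert busy blocks within the working day).
Kavya free: 09:00-16:00, 16:30-21:00.
Dmitri free: 10:00-15:00, 16:30-20:00.
Uma free: 09:00-13:00, 16:00-18:30.
Alice free: 10:00-13:30, 16:30-20:00.
Emeka ∩ Jamal: 10:30-13:00, 14:30-15:00, 16:00-18:30.
Emeka ∩ Jamal ∩ Kavya: 10:30-13:00, 14:30-15:00, 16:30-18:30.
Emeka ∩ Jamal ∩ Kavya ∩ Dmitri: 10:30-13:00, 14:30-15:00, 16:30-18:30.
Emeka ∩ Jamal ∩ Kavya ∩ Dmitri ∩ Uma: 10:30-13:00, 16:30-18:30.
Emeka ∩ Jamal ∩ Kavya ∩ Dmitri ∩ Uma ∩ Alice: 10:30-13:00, 16:30-18:30.
So the common availability across everyone is 10:30-13:00, 16:30-18:30.
The first common window of at least 90 minutes is 10:30-13:00, so the earliest start is 10:30.

10:30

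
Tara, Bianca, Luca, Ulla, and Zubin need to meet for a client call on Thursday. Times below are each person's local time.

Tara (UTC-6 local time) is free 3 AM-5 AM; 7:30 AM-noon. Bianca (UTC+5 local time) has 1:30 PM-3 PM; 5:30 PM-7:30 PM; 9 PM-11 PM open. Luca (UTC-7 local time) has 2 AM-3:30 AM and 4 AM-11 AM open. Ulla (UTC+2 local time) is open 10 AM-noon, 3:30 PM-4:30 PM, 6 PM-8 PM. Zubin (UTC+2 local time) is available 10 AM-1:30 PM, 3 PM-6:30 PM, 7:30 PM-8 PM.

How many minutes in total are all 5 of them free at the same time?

Tara in UTC: 09:00-11:00, 13:30-18:00 (add 6h to convert from UTC-6).
Bianca in UTC: 08:30-10:00, 12:30-14:30, 16:00-18:00 (subtract 5h to convert from UTC+5).
Luca in UTC: 09:00-10:30, 11:00-18:00 (add 7h to convert from UTC-7).
Ulla in UTC: 08:00-10:00, 13:30-14:30, 16:00-18:00 (subtract 2h to convert from UTC+2).
Zubin in UTC: 08:00-11:30, 13:00-16:30, 17:30-18:00 (subtract 2h to convert from UTC+2).
Tara ∩ Bianca: 09:00-10:00, 13:30-14:30, 16:00-18:00.
Tara ∩ Bianca ∩ Luca: 09:00-10:00, 13:30-14:30, 16:00-18:00.
Tara ∩ Bianca ∩ Luca ∩ Ulla: 09:00-10:00, 13:30-14:30, 16:00-18:00.
Tara ∩ Bianca ∩ Luca ∩ Ulla ∩ Zubin: 09:00-10:00, 13:30-14:30, 16:00-16:30, 17:30-18:00.
Summing the common windows: 60 + 60 + 30 + 30 = 180 minutes.

180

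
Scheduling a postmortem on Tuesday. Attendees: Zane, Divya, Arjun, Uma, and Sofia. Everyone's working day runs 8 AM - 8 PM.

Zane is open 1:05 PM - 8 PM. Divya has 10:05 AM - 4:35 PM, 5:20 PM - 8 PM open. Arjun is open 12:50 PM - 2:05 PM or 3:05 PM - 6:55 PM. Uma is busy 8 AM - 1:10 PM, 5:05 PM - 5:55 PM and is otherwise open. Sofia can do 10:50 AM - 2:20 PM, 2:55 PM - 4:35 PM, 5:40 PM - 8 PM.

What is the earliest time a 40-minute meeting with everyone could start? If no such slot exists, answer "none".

13:10

Zane free: 13:05-20:00.
Divya free: 10:05-16:35, 17:20-20:00.
Arjun free: 12:50-14:05, 15:05-18:55.
Uma free: 13:10-17:05, 17:55-20:00 (invert busy blocks within the working day).
Sofia free: 10:50-14:20, 14:55-16:35, 17:40-20:00.
Zane ∩ Divya: 13:05-16:35, 17:20-20:00.
Zane ∩ Divya ∩ Arjun: 13:05-14:05, 15:05-16:35, 17:20-18:55.
Zane ∩ Divya ∩ Arjun ∩ Uma: 13:10-14:05, 15:05-16:35, 17:55-18:55.
Zane ∩ Divya ∩ Arjun ∩ Uma ∩ Sofia: 13:10-14:05, 15:05-16:35, 17:55-18:55.
Those are the intersection windows.
The first common window of at least 40 minutes is 13:10-14:05, so the earliest start is 13:10.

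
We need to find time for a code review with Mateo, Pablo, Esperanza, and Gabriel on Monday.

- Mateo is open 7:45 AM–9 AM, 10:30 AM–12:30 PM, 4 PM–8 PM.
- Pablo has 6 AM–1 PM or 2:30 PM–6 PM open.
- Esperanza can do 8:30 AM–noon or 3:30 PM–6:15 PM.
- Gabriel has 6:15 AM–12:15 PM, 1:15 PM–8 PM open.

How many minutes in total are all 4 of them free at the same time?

Mateo ∩ Pablo: 07:45-09:00, 10:30-12:30, 16:00-18:00.
Mateo ∩ Pablo ∩ Esperanza: 08:30-09:00, 10:30-12:00, 16:00-18:00.
Mateo ∩ Pablo ∩ Esperanza ∩ Gabriel: 08:30-09:00, 10:30-12:00, 16:00-18:00.
Those are the intersection windows.
Summing the common windows: 30 + 90 + 120 = 240 minutes.

240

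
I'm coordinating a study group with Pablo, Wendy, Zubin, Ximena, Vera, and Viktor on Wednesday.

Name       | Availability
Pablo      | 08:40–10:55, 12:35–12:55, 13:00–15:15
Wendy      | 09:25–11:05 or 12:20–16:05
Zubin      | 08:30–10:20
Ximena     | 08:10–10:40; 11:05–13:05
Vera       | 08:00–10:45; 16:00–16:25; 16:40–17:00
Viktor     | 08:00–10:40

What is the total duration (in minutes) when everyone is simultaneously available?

Pablo ∩ Wendy: 09:25-10:55, 12:35-12:55, 13:00-15:15.
Pablo ∩ Wendy ∩ Zubin: 09:25-10:20.
Pablo ∩ Wendy ∩ Zubin ∩ Ximena: 09:25-10:20.
Pablo ∩ Wendy ∩ Zubin ∩ Ximena ∩ Vera: 09:25-10:20.
Pablo ∩ Wendy ∩ Zubin ∩ Ximena ∩ Vera ∩ Viktor: 09:25-10:20.
That's a single block of 55 minutes.

55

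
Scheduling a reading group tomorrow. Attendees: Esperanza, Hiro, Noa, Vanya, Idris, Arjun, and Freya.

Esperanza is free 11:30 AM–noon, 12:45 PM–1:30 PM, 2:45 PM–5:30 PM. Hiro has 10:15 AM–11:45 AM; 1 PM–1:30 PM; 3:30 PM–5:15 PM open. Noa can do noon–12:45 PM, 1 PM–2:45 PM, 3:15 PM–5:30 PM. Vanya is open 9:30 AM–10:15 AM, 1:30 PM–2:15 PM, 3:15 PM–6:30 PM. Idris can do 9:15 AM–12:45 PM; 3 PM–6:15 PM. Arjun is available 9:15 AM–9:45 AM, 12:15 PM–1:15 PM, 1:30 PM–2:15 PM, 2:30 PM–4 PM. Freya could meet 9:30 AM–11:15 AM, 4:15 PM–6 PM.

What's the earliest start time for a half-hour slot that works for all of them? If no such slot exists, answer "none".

Esperanza ∩ Hiro: 11:30-11:45, 13:00-13:30, 15:30-17:15.
Esperanza ∩ Hiro ∩ Noa: 13:00-13:30, 15:30-17:15.
Esperanza ∩ Hiro ∩ Noa ∩ Vanya: 15:30-17:15.
Esperanza ∩ Hiro ∩ Noa ∩ Vanya ∩ Idris: 15:30-17:15.
Esperanza ∩ Hiro ∩ Noa ∩ Vanya ∩ Idris ∩ Arjun: 15:30-16:00.
Esperanza ∩ Hiro ∩ Noa ∩ Vanya ∩ Idris ∩ Arjun ∩ Freya: ∅.
There is no time when everyone is free.
No common window is at least 30 minutes long.

none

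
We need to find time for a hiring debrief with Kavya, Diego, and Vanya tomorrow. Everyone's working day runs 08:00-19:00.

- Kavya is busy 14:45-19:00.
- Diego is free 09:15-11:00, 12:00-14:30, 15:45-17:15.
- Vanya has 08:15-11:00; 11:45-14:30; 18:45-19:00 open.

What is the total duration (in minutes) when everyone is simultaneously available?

255

Kavya free: 08:00-14:45 (invert busy blocks within the working day).
Diego free: 09:15-11:00, 12:00-14:30, 15:45-17:15.
Vanya free: 08:15-11:00, 11:45-14:30, 18:45-19:00.
Kavya ∩ Diego: 09:15-11:00, 12:00-14:30.
Kavya ∩ Diego ∩ Vanya: 09:15-11:00, 12:00-14:30.
So the common availability across everyone is 09:15-11:00, 12:00-14:30.
Summing the common windows: 105 + 150 = 255 minutes.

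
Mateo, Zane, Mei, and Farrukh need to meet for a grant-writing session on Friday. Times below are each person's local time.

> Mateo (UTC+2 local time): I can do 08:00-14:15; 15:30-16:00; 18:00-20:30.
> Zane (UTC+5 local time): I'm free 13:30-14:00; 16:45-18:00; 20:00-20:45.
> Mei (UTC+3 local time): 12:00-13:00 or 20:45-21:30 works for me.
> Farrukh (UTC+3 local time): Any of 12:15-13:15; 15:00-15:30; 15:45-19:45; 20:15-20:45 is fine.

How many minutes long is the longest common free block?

Mateo in UTC: 06:00-12:15, 13:30-14:00, 16:00-18:30 (subtract 2h to convert from UTC+2).
Zane in UTC: 08:30-09:00, 11:45-13:00, 15:00-15:45 (subtract 5h to convert from UTC+5).
Mei in UTC: 09:00-10:00, 17:45-18:30 (subtract 3h to convert from UTC+3).
Farrukh in UTC: 09:15-10:15, 12:00-12:30, 12:45-16:45, 17:15-17:45 (subtract 3h to convert from UTC+3).
Mateo ∩ Zane: 08:30-09:00, 11:45-12:15.
Mateo ∩ Zane ∩ Mei: ∅.
Mateo ∩ Zane ∩ Mei ∩ Farrukh: ∅.
There is no time when everyone is free.
No common window exists, so the longest block is 0 minutes.

0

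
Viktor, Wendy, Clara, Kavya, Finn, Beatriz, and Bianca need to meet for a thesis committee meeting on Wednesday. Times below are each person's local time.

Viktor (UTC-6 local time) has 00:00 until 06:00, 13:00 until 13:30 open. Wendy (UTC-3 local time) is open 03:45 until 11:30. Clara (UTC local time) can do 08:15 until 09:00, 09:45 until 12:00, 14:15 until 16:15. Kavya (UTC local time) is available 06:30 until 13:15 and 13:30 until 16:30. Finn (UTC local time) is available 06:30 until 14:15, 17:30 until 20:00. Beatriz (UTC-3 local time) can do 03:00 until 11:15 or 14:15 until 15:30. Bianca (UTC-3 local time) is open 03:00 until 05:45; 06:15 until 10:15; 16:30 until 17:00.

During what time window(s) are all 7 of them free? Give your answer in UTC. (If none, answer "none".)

Viktor in UTC: 06:00-12:00, 19:00-19:30 (add 6h to convert from UTC-6).
Wendy in UTC: 06:45-14:30 (add 3h to convert from UTC-3).
Clara in UTC: 08:15-09:00, 09:45-12:00, 14:15-16:15.
Kavya in UTC: 06:30-13:15, 13:30-16:30.
Finn in UTC: 06:30-14:15, 17:30-20:00.
Beatriz in UTC: 06:00-14:15, 17:15-18:30 (add 3h to convert from UTC-3).
Bianca in UTC: 06:00-08:45, 09:15-13:15, 19:30-20:00 (add 3h to convert from UTC-3).
Viktor ∩ Wendy: 06:45-12:00.
Viktor ∩ Wendy ∩ Clara: 08:15-09:00, 09:45-12:00.
Viktor ∩ Wendy ∩ Clara ∩ Kavya: 08:15-09:00, 09:45-12:00.
Viktor ∩ Wendy ∩ Clara ∩ Kavya ∩ Finn: 08:15-09:00, 09:45-12:00.
Viktor ∩ Wendy ∩ Clara ∩ Kavya ∩ Finn ∩ Beatriz: 08:15-09:00, 09:45-12:00.
Viktor ∩ Wendy ∩ Clara ∩ Kavya ∩ Finn ∩ Beatriz ∩ Bianca: 08:15-08:45, 09:45-12:00.

08:15-08:45, 09:45-12:00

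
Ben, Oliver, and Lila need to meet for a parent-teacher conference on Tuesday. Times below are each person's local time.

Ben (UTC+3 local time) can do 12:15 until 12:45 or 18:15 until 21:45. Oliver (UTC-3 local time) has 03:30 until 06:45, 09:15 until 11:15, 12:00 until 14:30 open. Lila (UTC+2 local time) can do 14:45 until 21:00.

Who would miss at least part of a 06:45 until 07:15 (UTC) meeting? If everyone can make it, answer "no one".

Ben in UTC: 09:15-09:45, 15:15-18:45 (subtract 3h to convert from UTC+3).
Oliver in UTC: 06:30-09:45, 12:15-14:15, 15:00-17:30 (add 3h to convert from UTC-3).
Lila in UTC: 12:45-19:00 (subtract 2h to convert from UTC+2).
Ben: not fully free for 06:45-07:15. Oliver: free for 06:45-07:15. Lila: not fully free for 06:45-07:15.

Ben, Lila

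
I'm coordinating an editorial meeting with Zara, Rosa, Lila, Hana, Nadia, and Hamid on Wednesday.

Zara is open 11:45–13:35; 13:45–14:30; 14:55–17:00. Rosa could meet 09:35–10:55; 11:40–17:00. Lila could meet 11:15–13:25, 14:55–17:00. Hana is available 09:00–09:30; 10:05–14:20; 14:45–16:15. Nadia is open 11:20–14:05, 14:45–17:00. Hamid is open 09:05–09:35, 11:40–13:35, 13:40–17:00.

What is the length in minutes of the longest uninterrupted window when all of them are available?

100

Zara ∩ Rosa: 11:45-13:35, 13:45-14:30, 14:55-17:00.
Zara ∩ Rosa ∩ Lila: 11:45-13:25, 14:55-17:00.
Zara ∩ Rosa ∩ Lila ∩ Hana: 11:45-13:25, 14:55-16:15.
Zara ∩ Rosa ∩ Lila ∩ Hana ∩ Nadia: 11:45-13:25, 14:55-16:15.
Zara ∩ Rosa ∩ Lila ∩ Hana ∩ Nadia ∩ Hamid: 11:45-13:25, 14:55-16:15.
The longest is 11:45-13:25 at 100 minutes.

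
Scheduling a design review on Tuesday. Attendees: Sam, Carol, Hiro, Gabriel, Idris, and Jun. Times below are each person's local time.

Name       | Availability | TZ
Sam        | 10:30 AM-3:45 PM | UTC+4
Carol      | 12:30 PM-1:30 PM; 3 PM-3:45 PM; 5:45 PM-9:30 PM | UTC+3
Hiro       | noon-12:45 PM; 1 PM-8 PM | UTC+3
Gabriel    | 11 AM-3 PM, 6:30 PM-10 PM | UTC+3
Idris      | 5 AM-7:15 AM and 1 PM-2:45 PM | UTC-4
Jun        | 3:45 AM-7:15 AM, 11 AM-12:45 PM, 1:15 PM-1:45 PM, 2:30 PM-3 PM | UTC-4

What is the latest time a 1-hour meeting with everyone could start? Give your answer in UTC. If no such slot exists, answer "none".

none

Sam in UTC: 06:30-11:45 (subtract 4h to convert from UTC+4).
Carol in UTC: 09:30-10:30, 12:00-12:45, 14:45-18:30 (subtract 3h to convert from UTC+3).
Hiro in UTC: 09:00-09:45, 10:00-17:00 (subtract 3h to convert from UTC+3).
Gabriel in UTC: 08:00-12:00, 15:30-19:00 (subtract 3h to convert from UTC+3).
Idris in UTC: 09:00-11:15, 17:00-18:45 (add 4h to convert from UTC-4).
Jun in UTC: 07:45-11:15, 15:00-16:45, 17:15-17:45, 18:30-19:00 (add 4h to convert from UTC-4).
Sam ∩ Carol: 09:30-10:30.
Sam ∩ Carol ∩ Hiro: 09:30-09:45, 10:00-10:30.
Sam ∩ Carol ∩ Hiro ∩ Gabriel: 09:30-09:45, 10:00-10:30.
Sam ∩ Carol ∩ Hiro ∩ Gabriel ∩ Idris: 09:30-09:45, 10:00-10:30.
Sam ∩ Carol ∩ Hiro ∩ Gabriel ∩ Idris ∩ Jun: 09:30-09:45, 10:00-10:30.
So the common availability across everyone is 09:30-09:45, 10:00-10:30.
No common window is at least 60 minutes long.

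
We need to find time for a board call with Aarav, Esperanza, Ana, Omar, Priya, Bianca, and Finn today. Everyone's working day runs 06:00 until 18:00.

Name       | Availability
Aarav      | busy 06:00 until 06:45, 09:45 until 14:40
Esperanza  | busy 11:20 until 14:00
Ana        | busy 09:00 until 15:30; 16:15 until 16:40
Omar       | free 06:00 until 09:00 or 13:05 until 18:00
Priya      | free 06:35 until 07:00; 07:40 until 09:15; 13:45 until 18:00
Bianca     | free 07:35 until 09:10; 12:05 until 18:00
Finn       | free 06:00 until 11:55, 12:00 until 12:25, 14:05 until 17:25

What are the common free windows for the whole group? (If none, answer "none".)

07:40-09:00, 15:30-16:15, 16:40-17:25

Aarav free: 06:45-09:45, 14:40-18:00 (invert busy blocks within the working day).
Esperanza free: 06:00-11:20, 14:00-18:00 (invert busy blocks within the working day).
Ana free: 06:00-09:00, 15:30-16:15, 16:40-18:00 (invert busy blocks within the working day).
Omar free: 06:00-09:00, 13:05-18:00.
Priya free: 06:35-07:00, 07:40-09:15, 13:45-18:00.
Bianca free: 07:35-09:10, 12:05-18:00.
Finn free: 06:00-11:55, 12:00-12:25, 14:05-17:25.
Aarav ∩ Esperanza: 06:45-09:45, 14:40-18:00.
Aarav ∩ Esperanza ∩ Ana: 06:45-09:00, 15:30-16:15, 16:40-18:00.
Aarav ∩ Esperanza ∩ Ana ∩ Omar: 06:45-09:00, 15:30-16:15, 16:40-18:00.
Aarav ∩ Esperanza ∩ Ana ∩ Omar ∩ Priya: 06:45-07:00, 07:40-09:00, 15:30-16:15, 16:40-18:00.
Aarav ∩ Esperanza ∩ Ana ∩ Omar ∩ Priya ∩ Bianca: 07:40-09:00, 15:30-16:15, 16:40-18:00.
Aarav ∩ Esperanza ∩ Ana ∩ Omar ∩ Priya ∩ Bianca ∩ Finn: 07:40-09:00, 15:30-16:15, 16:40-17:25.
So the common availability across everyone is 07:40-09:00, 15:30-16:15, 16:40-17:25.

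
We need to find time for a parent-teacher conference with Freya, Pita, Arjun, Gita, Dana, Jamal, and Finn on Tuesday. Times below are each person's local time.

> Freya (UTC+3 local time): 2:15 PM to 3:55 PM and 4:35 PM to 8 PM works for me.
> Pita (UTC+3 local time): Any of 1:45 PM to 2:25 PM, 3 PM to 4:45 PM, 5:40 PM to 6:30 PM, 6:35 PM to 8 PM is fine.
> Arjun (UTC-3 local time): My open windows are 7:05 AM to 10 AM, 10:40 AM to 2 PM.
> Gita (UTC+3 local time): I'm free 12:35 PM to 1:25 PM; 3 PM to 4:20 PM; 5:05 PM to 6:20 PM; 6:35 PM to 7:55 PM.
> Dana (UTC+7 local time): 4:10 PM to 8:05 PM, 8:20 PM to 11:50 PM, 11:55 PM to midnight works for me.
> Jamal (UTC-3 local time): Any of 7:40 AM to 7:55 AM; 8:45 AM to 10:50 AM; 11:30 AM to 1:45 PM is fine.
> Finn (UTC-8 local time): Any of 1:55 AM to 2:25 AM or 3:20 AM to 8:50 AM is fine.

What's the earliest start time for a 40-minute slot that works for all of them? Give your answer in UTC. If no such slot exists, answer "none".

12:00

Freya in UTC: 11:15-12:55, 13:35-17:00 (subtract 3h to convert from UTC+3).
Pita in UTC: 10:45-11:25, 12:00-13:45, 14:40-15:30, 15:35-17:00 (subtract 3h to convert from UTC+3).
Arjun in UTC: 10:05-13:00, 13:40-17:00 (add 3h to convert from UTC-3).
Gita in UTC: 09:35-10:25, 12:00-13:20, 14:05-15:20, 15:35-16:55 (subtract 3h to convert from UTC+3).
Dana in UTC: 09:10-13:05, 13:20-16:50, 16:55-17:00 (subtract 7h to convert from UTC+7).
Jamal in UTC: 10:40-10:55, 11:45-13:50, 14:30-16:45 (add 3h to convert from UTC-3).
Finn in UTC: 09:55-10:25, 11:20-16:50 (add 8h to convert from UTC-8).
Freya ∩ Pita: 11:15-11:25, 12:00-12:55, 13:35-13:45, 14:40-15:30, 15:35-17:00.
Freya ∩ Pita ∩ Arjun: 11:15-11:25, 12:00-12:55, 13:40-13:45, 14:40-15:30, 15:35-17:00.
Freya ∩ Pita ∩ Arjun ∩ Gita: 12:00-12:55, 14:40-15:20, 15:35-16:55.
Freya ∩ Pita ∩ Arjun ∩ Gita ∩ Dana: 12:00-12:55, 14:40-15:20, 15:35-16:50.
Freya ∩ Pita ∩ Arjun ∩ Gita ∩ Dana ∩ Jamal: 12:00-12:55, 14:40-15:20, 15:35-16:45.
Freya ∩ Pita ∩ Arjun ∩ Gita ∩ Dana ∩ Jamal ∩ Finn: 12:00-12:55, 14:40-15:20, 15:35-16:45.
Those are the intersection windows.
The first common window of at least 40 minutes is 12:00-12:55, so the earliest start is 12:00.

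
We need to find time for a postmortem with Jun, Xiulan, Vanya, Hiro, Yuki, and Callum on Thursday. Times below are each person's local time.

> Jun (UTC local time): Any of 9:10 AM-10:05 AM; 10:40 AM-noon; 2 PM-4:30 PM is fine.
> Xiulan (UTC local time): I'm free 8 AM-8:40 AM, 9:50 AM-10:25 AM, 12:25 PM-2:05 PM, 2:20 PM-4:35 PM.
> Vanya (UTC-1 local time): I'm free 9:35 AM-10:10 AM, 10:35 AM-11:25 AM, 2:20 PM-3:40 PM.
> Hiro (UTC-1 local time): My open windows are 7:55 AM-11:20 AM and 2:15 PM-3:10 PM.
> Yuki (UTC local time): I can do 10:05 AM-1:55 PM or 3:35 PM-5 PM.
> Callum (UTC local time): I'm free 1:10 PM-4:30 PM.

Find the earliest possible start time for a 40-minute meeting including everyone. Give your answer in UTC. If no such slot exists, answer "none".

Jun in UTC: 09:10-10:05, 10:40-12:00, 14:00-16:30.
Xiulan in UTC: 08:00-08:40, 09:50-10:25, 12:25-14:05, 14:20-16:35.
Vanya in UTC: 10:35-11:10, 11:35-12:25, 15:20-16:40 (add 1h to convert from UTC-1).
Hiro in UTC: 08:55-12:20, 15:15-16:10 (add 1h to convert from UTC-1).
Yuki in UTC: 10:05-13:55, 15:35-17:00.
Callum in UTC: 13:10-16:30.
Jun ∩ Xiulan: 09:50-10:05, 14:00-14:05, 14:20-16:30.
Jun ∩ Xiulan ∩ Vanya: 15:20-16:30.
Jun ∩ Xiulan ∩ Vanya ∩ Hiro: 15:20-16:10.
Jun ∩ Xiulan ∩ Vanya ∩ Hiro ∩ Yuki: 15:35-16:10.
Jun ∩ Xiulan ∩ Vanya ∩ Hiro ∩ Yuki ∩ Callum: 15:35-16:10.
So the common availability across everyone is 15:35-16:10.
No common window is at least 40 minutes long.

none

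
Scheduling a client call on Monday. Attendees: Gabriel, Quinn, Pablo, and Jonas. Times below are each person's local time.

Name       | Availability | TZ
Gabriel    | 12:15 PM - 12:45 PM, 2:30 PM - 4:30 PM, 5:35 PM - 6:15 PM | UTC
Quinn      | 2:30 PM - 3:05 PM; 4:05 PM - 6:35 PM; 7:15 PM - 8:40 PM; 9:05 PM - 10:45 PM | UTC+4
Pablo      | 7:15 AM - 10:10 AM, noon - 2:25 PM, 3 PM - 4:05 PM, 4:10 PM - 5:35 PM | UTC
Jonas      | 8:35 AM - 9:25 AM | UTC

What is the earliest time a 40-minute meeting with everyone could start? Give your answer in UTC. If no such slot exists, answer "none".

none

Gabriel in UTC: 12:15-12:45, 14:30-16:30, 17:35-18:15.
Quinn in UTC: 10:30-11:05, 12:05-14:35, 15:15-16:40, 17:05-18:45 (subtract 4h to convert from UTC+4).
Pablo in UTC: 07:15-10:10, 12:00-14:25, 15:00-16:05, 16:10-17:35.
Jonas in UTC: 08:35-09:25.
Gabriel ∩ Quinn: 12:15-12:45, 14:30-14:35, 15:15-16:30, 17:35-18:15.
Gabriel ∩ Quinn ∩ Pablo: 12:15-12:45, 15:15-16:05, 16:10-16:30.
Gabriel ∩ Quinn ∩ Pablo ∩ Jonas: ∅.
There is no time when everyone is free.
No common window is at least 40 minutes long.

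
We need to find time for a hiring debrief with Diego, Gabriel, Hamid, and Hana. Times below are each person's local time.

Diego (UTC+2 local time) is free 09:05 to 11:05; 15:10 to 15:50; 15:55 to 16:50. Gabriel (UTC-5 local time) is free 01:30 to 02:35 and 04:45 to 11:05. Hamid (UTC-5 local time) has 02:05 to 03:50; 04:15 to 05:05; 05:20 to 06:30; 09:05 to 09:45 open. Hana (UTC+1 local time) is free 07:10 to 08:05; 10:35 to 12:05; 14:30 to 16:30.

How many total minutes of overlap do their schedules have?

Diego in UTC: 07:05-09:05, 13:10-13:50, 13:55-14:50 (subtract 2h to convert from UTC+2).
Gabriel in UTC: 06:30-07:35, 09:45-16:05 (add 5h to convert from UTC-5).
Hamid in UTC: 07:05-08:50, 09:15-10:05, 10:20-11:30, 14:05-14:45 (add 5h to convert from UTC-5).
Hana in UTC: 06:10-07:05, 09:35-11:05, 13:30-15:30 (subtract 1h to convert from UTC+1).
Diego ∩ Gabriel: 07:05-07:35, 13:10-13:50, 13:55-14:50.
Diego ∩ Gabriel ∩ Hamid: 07:05-07:35, 14:05-14:45.
Diego ∩ Gabriel ∩ Hamid ∩ Hana: 14:05-14:45.
Those are the intersection windows.
That's a single block of 40 minutes.

40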